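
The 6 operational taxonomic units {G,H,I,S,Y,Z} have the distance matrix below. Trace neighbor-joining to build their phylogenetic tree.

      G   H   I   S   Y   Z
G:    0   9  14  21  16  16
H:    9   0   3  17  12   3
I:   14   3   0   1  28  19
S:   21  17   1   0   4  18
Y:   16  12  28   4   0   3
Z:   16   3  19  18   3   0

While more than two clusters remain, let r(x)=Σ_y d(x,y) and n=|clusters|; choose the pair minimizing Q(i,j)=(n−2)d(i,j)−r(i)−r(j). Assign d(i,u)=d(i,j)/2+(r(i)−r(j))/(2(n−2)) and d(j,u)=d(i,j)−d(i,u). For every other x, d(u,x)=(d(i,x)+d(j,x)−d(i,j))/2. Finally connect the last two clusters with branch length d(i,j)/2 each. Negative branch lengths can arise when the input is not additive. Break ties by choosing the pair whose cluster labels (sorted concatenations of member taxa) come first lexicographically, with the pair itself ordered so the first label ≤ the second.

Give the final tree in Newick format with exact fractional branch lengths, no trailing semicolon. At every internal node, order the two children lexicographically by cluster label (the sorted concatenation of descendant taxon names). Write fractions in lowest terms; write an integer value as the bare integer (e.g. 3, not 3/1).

iteration 1: select I,S (d=1, Q=-122); attach at lengths (1, 0); label the merged cluster IS
  updated: d(G,IS)=17, d(H,IS)=19/2, d(IS,Y)=31/2, d(IS,Z)=18
iteration 2: select Y,Z (d=3, Q=-155/2); attach at lengths (31/12, 5/12); label the merged cluster YZ
  updated: d(G,YZ)=29/2, d(H,YZ)=6, d(IS,YZ)=61/4
iteration 3: select G,IS (d=17, Q=-193/4); attach at lengths (131/16, 141/16); label the merged cluster GIS
  updated: d(GIS,H)=3/4, d(GIS,YZ)=51/8
iteration 4: select GIS,H (d=3/4, Q=-105/8); attach at lengths (9/16, 3/16); label the merged cluster GHIS
  updated: d(GHIS,YZ)=93/16
iteration 5: select GHIS,YZ (d=93/16); attach at lengths (93/32, 93/32); label the merged cluster GHISYZ
final tree: (((G:131/16,(I:1,S:0):141/16):9/16,H:3/16):93/32,(Y:31/12,Z:5/12):93/32)
total length: 441/16

(((G:131/16,(I:1,S:0):141/16):9/16,H:3/16):93/32,(Y:31/12,Z:5/12):93/32)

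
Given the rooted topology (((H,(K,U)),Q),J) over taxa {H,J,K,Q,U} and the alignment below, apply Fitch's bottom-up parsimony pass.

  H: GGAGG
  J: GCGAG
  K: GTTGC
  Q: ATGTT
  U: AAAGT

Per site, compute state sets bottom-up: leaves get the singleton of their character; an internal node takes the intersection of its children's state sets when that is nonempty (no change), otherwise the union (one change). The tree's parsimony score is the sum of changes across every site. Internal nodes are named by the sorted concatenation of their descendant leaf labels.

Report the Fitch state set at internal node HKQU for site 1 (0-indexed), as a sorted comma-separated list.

KU@0: {G} ∪ {A} = {A,G} (union, +1)
HKU@0: {G} ∩ {A,G} = {G} (intersection, +0)
HKQU@0: {G} ∪ {A} = {A,G} (union, +1)
HJKQU@0: {A,G} ∩ {G} = {G} (intersection, +0)
KU@1: {T} ∪ {A} = {A,T} (union, +1)
HKU@1: {G} ∪ {A,T} = {A,G,T} (union, +1)
HKQU@1: {A,G,T} ∩ {T} = {T} (intersection, +0)
HJKQU@1: {T} ∪ {C} = {C,T} (union, +1)
KU@2: {T} ∪ {A} = {A,T} (union, +1)
HKU@2: {A} ∩ {A,T} = {A} (intersection, +0)
HKQU@2: {A} ∪ {G} = {A,G} (union, +1)
HJKQU@2: {A,G} ∩ {G} = {G} (intersection, +0)
KU@3: {G} ∩ {G} = {G} (intersection, +0)
HKU@3: {G} ∩ {G} = {G} (intersection, +0)
HKQU@3: {G} ∪ {T} = {G,T} (union, +1)
HJKQU@3: {G,T} ∪ {A} = {A,G,T} (union, +1)
KU@4: {C} ∪ {T} = {C,T} (union, +1)
HKU@4: {G} ∪ {C,T} = {C,G,T} (union, +1)
HKQU@4: {C,G,T} ∩ {T} = {T} (intersection, +0)
HJKQU@4: {T} ∪ {G} = {G,T} (union, +1)
per-site changes: [2, 3, 2, 2, 3]; total = 12

T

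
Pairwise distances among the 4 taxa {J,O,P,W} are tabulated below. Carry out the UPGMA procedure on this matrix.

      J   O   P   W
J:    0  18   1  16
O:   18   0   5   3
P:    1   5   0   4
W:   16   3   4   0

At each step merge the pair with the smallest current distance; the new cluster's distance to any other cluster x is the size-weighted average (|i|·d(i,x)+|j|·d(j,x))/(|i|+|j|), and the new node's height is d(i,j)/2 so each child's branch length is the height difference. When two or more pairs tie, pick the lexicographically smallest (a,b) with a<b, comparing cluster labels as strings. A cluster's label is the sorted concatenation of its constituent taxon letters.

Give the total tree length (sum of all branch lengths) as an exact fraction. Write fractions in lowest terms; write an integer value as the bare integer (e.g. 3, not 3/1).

iteration 1: select J,P (d=1); attach at lengths (1/2, 1/2); label the merged cluster JP
  updated: d(JP,O)=23/2, d(JP,W)=10
iteration 2: select O,W (d=3); attach at lengths (3/2, 3/2); label the merged cluster OW
  updated: d(JP,OW)=43/4
iteration 3: select JP,OW (d=43/4); attach at lengths (39/8, 31/8); label the merged cluster JOPW
final tree: ((J:1/2,P:1/2):39/8,(O:3/2,W:3/2):31/8)
total length: 51/4

51/4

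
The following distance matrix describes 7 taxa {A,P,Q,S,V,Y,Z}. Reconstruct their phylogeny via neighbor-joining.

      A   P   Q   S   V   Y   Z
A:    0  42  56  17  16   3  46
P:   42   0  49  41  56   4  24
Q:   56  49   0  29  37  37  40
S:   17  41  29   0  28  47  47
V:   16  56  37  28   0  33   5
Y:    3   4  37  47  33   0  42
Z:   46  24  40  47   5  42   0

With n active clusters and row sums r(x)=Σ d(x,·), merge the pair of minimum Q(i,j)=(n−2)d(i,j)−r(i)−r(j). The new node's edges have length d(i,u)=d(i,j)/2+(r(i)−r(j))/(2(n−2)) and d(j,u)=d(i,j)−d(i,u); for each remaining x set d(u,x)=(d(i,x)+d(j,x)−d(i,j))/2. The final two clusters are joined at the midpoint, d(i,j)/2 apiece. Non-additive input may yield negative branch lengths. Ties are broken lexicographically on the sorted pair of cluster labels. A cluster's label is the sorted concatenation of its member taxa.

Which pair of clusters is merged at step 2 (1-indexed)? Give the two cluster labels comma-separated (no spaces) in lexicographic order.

V,Z

1. join P+Y (d=4, Q=-362) ⇒ PY; edges |P|=7, |Y|=-3
  updated: d(A,PY)=41/2, d(PY,Q)=41, d(PY,S)=42, d(PY,V)=85/2, d(PY,Z)=31
2. join V+Z (d=5, Q=-555/2) ⇒ VZ; edges |V|=-41/16, |Z|=121/16
  updated: d(A,VZ)=57/2, d(PY,VZ)=137/4, d(Q,VZ)=36, d(S,VZ)=35
3. join A+PY (d=41/2, Q=-793/4) ⇒ APY; edges |A|=61/8, |PY|=103/8
  updated: d(APY,Q)=153/4, d(APY,S)=77/4, d(APY,VZ)=169/8
4. join APY+VZ (d=169/8, Q=-257/2) ⇒ APVYZ; edges |APY|=115/16, |VZ|=223/16
  updated: d(APVYZ,Q)=425/16, d(APVYZ,S)=265/16
5. join APVYZ+Q (d=425/16, Q=-577/8) ⇒ APQVYZ; edges |APVYZ|=113/16, |Q|=39/2
  updated: d(APQVYZ,S)=19/2
6. join APQVYZ+S (d=19/2) ⇒ APQSVYZ; edges |APQVYZ|=19/4, |S|=19/4
final tree: ((((A:61/8,(P:7,Y:-3):103/8):115/16,(V:-41/16,Z:121/16):223/16):113/16,Q:39/2):19/4,S:19/4)
total length: 1387/16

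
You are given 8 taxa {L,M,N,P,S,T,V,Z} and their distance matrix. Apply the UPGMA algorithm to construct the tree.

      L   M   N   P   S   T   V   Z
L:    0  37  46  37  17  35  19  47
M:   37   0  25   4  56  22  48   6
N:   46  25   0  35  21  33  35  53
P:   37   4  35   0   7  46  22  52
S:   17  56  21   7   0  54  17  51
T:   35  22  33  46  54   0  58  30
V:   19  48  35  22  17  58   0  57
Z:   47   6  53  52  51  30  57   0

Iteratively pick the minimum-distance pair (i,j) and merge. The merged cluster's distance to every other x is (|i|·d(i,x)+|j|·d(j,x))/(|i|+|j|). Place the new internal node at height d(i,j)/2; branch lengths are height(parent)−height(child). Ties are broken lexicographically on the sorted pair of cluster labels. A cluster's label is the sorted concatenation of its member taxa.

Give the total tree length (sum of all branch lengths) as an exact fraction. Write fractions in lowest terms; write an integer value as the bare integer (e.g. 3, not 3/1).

iteration 1: select M,P (d=4); attach at lengths (2, 2); label the merged cluster MP
  updated: d(L,MP)=37, d(MP,N)=30, d(MP,S)=63/2, d(MP,T)=34, d(MP,V)=35, d(MP,Z)=29
iteration 2: select L,S (d=17); attach at lengths (17/2, 17/2); label the merged cluster LS
  updated: d(LS,MP)=137/4, d(LS,N)=67/2, d(LS,T)=89/2, d(LS,V)=18, d(LS,Z)=49
iteration 3: select LS,V (d=18); attach at lengths (1/2, 9); label the merged cluster LSV
  updated: d(LSV,MP)=69/2, d(LSV,N)=34, d(LSV,T)=49, d(LSV,Z)=155/3
iteration 4: select MP,Z (d=29); attach at lengths (25/2, 29/2); label the merged cluster MPZ
  updated: d(LSV,MPZ)=362/9, d(MPZ,N)=113/3, d(MPZ,T)=98/3
iteration 5: select MPZ,T (d=98/3); attach at lengths (11/6, 49/3); label the merged cluster MPTZ
  updated: d(LSV,MPTZ)=509/12, d(MPTZ,N)=73/2
iteration 6: select LSV,N (d=34); attach at lengths (8, 17); label the merged cluster LNSV
  updated: d(LNSV,MPTZ)=655/16
iteration 7: select LNSV,MPTZ (d=655/16); attach at lengths (111/32, 397/96); label the merged cluster LMNPSTVZ
final tree: ((((L:17/2,S:17/2):1/2,V:9):8,N:17):111/32,(((M:2,P:2):25/2,Z:29/2):11/6,T:49/3):397/96)
total length: 5197/48

5197/48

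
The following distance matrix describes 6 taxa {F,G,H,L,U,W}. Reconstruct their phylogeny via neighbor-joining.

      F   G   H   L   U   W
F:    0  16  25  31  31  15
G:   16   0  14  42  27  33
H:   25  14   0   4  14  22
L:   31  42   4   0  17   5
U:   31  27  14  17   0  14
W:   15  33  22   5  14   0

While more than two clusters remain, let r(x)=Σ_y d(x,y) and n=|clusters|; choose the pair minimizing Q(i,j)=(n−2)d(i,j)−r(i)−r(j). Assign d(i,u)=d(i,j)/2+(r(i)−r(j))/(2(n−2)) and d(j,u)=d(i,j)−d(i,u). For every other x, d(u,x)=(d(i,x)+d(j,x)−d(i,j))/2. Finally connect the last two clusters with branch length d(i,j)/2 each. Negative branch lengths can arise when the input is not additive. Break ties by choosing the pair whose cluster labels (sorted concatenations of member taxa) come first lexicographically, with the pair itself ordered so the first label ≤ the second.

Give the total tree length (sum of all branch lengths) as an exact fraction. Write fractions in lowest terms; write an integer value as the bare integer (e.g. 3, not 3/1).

step 1: merge (F,G) at d=16, Q=-186; branch lengths F→25/4, G→39/4; new cluster FG
  updated: d(FG,H)=23/2, d(FG,L)=57/2, d(FG,U)=21, d(FG,W)=16
step 2: merge (L,W) at d=5, Q=-193/2; branch lengths L→25/12, W→35/12; new cluster LW
  updated: d(FG,LW)=79/4, d(H,LW)=21/2, d(LW,U)=13
step 3: merge (FG,H) at d=23/2, Q=-261/4; branch lengths FG→157/16, H→27/16; new cluster FGH
  updated: d(FGH,LW)=75/8, d(FGH,U)=47/4
step 4: merge (FGH,LW) at d=75/8, Q=-273/8; branch lengths FGH→65/16, LW→85/16; new cluster FGHLW
  updated: d(FGHLW,U)=123/16
step 5: merge (FGHLW,U) at d=123/16; branch lengths FGHLW→123/32, U→123/32; new cluster FGHLUW
final tree: ((((F:25/4,G:39/4):157/16,H:27/16):65/16,(L:25/12,W:35/12):85/16):123/32,U:123/32)
total length: 793/16

793/16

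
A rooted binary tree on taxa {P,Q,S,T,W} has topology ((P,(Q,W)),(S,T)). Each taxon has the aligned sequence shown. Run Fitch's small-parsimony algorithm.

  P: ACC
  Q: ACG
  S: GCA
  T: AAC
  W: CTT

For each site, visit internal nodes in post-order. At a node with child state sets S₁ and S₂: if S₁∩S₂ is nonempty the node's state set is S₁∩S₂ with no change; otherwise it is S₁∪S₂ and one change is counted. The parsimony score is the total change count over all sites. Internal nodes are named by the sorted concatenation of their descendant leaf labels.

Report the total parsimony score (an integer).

7

QW@0: {A} ∪ {C} = {A,C} (union, +1)
PQW@0: {A} ∩ {A,C} = {A} (intersection, +0)
ST@0: {G} ∪ {A} = {A,G} (union, +1)
PQSTW@0: {A} ∩ {A,G} = {A} (intersection, +0)
QW@1: {C} ∪ {T} = {C,T} (union, +1)
PQW@1: {C} ∩ {C,T} = {C} (intersection, +0)
ST@1: {C} ∪ {A} = {A,C} (union, +1)
PQSTW@1: {C} ∩ {A,C} = {C} (intersection, +0)
QW@2: {G} ∪ {T} = {G,T} (union, +1)
PQW@2: {C} ∪ {G,T} = {C,G,T} (union, +1)
ST@2: {A} ∪ {C} = {A,C} (union, +1)
PQSTW@2: {C,G,T} ∩ {A,C} = {C} (intersection, +0)
per-site changes: [2, 2, 3]; total = 7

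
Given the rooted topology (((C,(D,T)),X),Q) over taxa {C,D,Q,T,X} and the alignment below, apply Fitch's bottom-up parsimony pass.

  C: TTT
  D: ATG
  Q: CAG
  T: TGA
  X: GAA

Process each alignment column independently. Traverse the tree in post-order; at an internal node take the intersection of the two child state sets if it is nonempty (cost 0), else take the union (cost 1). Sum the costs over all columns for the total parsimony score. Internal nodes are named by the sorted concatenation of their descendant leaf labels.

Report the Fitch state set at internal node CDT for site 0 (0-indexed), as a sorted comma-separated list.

T

site 0, node DT: D={A} ∪ T={T} → {A,T} (+1)
site 0, node CDT: C={T} ∩ DT={A,T} → {T} (+0)
site 0, node CDTX: CDT={T} ∪ X={G} → {G,T} (+1)
site 0, node CDQTX: CDTX={G,T} ∪ Q={C} → {C,G,T} (+1)
site 1, node DT: D={T} ∪ T={G} → {G,T} (+1)
site 1, node CDT: C={T} ∩ DT={G,T} → {T} (+0)
site 1, node CDTX: CDT={T} ∪ X={A} → {A,T} (+1)
site 1, node CDQTX: CDTX={A,T} ∩ Q={A} → {A} (+0)
site 2, node DT: D={G} ∪ T={A} → {A,G} (+1)
site 2, node CDT: C={T} ∪ DT={A,G} → {A,G,T} (+1)
site 2, node CDTX: CDT={A,G,T} ∩ X={A} → {A} (+0)
site 2, node CDQTX: CDTX={A} ∪ Q={G} → {A,G} (+1)
per-site changes: [3, 2, 3]; total = 8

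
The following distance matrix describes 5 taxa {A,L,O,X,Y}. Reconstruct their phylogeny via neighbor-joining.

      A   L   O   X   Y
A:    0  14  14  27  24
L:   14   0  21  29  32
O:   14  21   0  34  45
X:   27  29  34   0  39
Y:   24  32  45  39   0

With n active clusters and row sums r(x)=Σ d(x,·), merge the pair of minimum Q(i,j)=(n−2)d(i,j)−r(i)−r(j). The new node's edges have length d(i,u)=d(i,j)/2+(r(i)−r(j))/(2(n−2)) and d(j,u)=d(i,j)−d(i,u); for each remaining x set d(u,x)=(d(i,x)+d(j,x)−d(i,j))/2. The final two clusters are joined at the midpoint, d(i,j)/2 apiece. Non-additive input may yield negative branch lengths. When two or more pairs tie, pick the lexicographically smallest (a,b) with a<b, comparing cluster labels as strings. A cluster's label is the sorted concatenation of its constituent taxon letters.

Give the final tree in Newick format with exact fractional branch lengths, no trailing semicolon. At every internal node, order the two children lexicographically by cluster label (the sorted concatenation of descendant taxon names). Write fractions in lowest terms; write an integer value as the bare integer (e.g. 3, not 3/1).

(((A:7/4,O:49/4):11/4,L:31/4):13/8,(X:53/3,Y:64/3):13/8)

iteration 1: select X,Y (d=39, Q=-152); attach at lengths (53/3, 64/3); label the merged cluster XY
  updated: d(A,XY)=6, d(L,XY)=11, d(O,XY)=20
iteration 2: select A,O (d=14, Q=-61); attach at lengths (7/4, 49/4); label the merged cluster AO
  updated: d(AO,L)=21/2, d(AO,XY)=6
iteration 3: select AO,L (d=21/2, Q=-55/2); attach at lengths (11/4, 31/4); label the merged cluster ALO
  updated: d(ALO,XY)=13/4
iteration 4: select ALO,XY (d=13/4); attach at lengths (13/8, 13/8); label the merged cluster ALOXY
final tree: (((A:7/4,O:49/4):11/4,L:31/4):13/8,(X:53/3,Y:64/3):13/8)
total length: 267/4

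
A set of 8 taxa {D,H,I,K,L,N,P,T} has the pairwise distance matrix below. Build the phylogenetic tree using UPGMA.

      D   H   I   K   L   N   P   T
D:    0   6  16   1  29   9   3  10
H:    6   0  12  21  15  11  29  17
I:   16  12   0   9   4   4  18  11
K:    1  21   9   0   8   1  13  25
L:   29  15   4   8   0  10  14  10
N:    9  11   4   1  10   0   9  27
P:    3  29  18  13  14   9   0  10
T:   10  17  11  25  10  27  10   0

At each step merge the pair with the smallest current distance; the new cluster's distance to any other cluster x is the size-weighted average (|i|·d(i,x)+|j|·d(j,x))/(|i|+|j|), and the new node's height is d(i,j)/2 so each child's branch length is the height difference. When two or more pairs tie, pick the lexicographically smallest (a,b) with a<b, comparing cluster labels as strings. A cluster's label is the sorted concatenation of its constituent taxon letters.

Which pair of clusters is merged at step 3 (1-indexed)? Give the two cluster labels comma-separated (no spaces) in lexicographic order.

1. join D+K (d=1) ⇒ DK; edges |D|=1/2, |K|=1/2
  updated: d(DK,H)=27/2, d(DK,I)=25/2, d(DK,L)=37/2, d(DK,N)=5, d(DK,P)=8, d(DK,T)=35/2
2. join I+L (d=4) ⇒ IL; edges |I|=2, |L|=2
  updated: d(DK,IL)=31/2, d(H,IL)=27/2, d(IL,N)=7, d(IL,P)=16, d(IL,T)=21/2
3. join DK+N (d=5) ⇒ DKN; edges |DK|=2, |N|=5/2
  updated: d(DKN,H)=38/3, d(DKN,IL)=38/3, d(DKN,P)=25/3, d(DKN,T)=62/3
4. join DKN+P (d=25/3) ⇒ DKNP; edges |DKN|=5/3, |P|=25/6
  updated: d(DKNP,H)=67/4, d(DKNP,IL)=27/2, d(DKNP,T)=18
5. join IL+T (d=21/2) ⇒ ILT; edges |IL|=13/4, |T|=21/4
  updated: d(DKNP,ILT)=15, d(H,ILT)=44/3
6. join H+ILT (d=44/3) ⇒ HILT; edges |H|=22/3, |ILT|=25/12
  updated: d(DKNP,HILT)=247/16
7. join DKNP+HILT (d=247/16) ⇒ DHIKLNPT; edges |DKNP|=341/96, |HILT|=37/96
final tree: ((((D:1/2,K:1/2):2,N:5/2):5/3,P:25/6):341/96,(H:22/3,((I:2,L:2):13/4,T:21/4):25/12):37/96)
total length: 595/16

DK,N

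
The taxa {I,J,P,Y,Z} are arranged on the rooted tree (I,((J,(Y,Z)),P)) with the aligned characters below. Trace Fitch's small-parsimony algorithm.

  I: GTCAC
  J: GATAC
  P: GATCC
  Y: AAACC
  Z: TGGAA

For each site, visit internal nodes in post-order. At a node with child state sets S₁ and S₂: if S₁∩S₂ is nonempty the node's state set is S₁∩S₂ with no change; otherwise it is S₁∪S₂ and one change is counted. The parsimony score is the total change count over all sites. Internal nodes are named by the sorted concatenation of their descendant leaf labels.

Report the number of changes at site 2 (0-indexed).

site 0, node YZ: Y={A} ∪ Z={T} → {A,T} (+1)
site 0, node JYZ: J={G} ∪ YZ={A,T} → {A,G,T} (+1)
site 0, node JPYZ: JYZ={A,G,T} ∩ P={G} → {G} (+0)
site 0, node IJPYZ: I={G} ∩ JPYZ={G} → {G} (+0)
site 1, node YZ: Y={A} ∪ Z={G} → {A,G} (+1)
site 1, node JYZ: J={A} ∩ YZ={A,G} → {A} (+0)
site 1, node JPYZ: JYZ={A} ∩ P={A} → {A} (+0)
site 1, node IJPYZ: I={T} ∪ JPYZ={A} → {A,T} (+1)
site 2, node YZ: Y={A} ∪ Z={G} → {A,G} (+1)
site 2, node JYZ: J={T} ∪ YZ={A,G} → {A,G,T} (+1)
site 2, node JPYZ: JYZ={A,G,T} ∩ P={T} → {T} (+0)
site 2, node IJPYZ: I={C} ∪ JPYZ={T} → {C,T} (+1)
site 3, node YZ: Y={C} ∪ Z={A} → {A,C} (+1)
site 3, node JYZ: J={A} ∩ YZ={A,C} → {A} (+0)
site 3, node JPYZ: JYZ={A} ∪ P={C} → {A,C} (+1)
site 3, node IJPYZ: I={A} ∩ JPYZ={A,C} → {A} (+0)
site 4, node YZ: Y={C} ∪ Z={A} → {A,C} (+1)
site 4, node JYZ: J={C} ∩ YZ={A,C} → {C} (+0)
site 4, node JPYZ: JYZ={C} ∩ P={C} → {C} (+0)
site 4, node IJPYZ: I={C} ∩ JPYZ={C} → {C} (+0)
per-site changes: [2, 2, 3, 2, 1]; total = 10

3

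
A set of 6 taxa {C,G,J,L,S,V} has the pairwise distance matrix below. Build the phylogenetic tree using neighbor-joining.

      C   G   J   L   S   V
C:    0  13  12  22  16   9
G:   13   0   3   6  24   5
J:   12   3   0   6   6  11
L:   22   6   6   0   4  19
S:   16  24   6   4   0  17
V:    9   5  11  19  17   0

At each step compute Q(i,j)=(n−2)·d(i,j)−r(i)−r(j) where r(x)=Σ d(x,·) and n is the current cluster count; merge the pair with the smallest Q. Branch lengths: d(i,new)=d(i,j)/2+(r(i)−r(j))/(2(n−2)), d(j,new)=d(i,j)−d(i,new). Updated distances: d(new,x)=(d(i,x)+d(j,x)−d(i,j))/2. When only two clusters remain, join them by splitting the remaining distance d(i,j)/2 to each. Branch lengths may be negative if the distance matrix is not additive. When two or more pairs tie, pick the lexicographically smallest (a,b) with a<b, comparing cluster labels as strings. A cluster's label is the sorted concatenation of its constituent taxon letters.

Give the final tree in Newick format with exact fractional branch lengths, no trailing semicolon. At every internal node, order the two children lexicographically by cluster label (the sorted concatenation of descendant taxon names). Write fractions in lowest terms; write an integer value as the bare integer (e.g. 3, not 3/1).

iteration 1: select L,S (d=4, Q=-108); attach at lengths (3/4, 13/4); label the merged cluster LS
  updated: d(C,LS)=17, d(G,LS)=13, d(J,LS)=4, d(LS,V)=16
iteration 2: select J,LS (d=4, Q=-68); attach at lengths (-4/3, 16/3); label the merged cluster JLS
  updated: d(C,JLS)=25/2, d(G,JLS)=6, d(JLS,V)=23/2
iteration 3: select C,V (d=9, Q=-42); attach at lengths (27/4, 9/4); label the merged cluster CV
  updated: d(CV,G)=9/2, d(CV,JLS)=15/2
iteration 4: select CV,G (d=9/2, Q=-18); attach at lengths (3, 3/2); label the merged cluster CGV
  updated: d(CGV,JLS)=9/2
iteration 5: select CGV,JLS (d=9/2); attach at lengths (9/4, 9/4); label the merged cluster CGJLSV
final tree: (((C:27/4,V:9/4):3,G:3/2):9/4,(J:-4/3,(L:3/4,S:13/4):16/3):9/4)
total length: 26

(((C:27/4,V:9/4):3,G:3/2):9/4,(J:-4/3,(L:3/4,S:13/4):16/3):9/4)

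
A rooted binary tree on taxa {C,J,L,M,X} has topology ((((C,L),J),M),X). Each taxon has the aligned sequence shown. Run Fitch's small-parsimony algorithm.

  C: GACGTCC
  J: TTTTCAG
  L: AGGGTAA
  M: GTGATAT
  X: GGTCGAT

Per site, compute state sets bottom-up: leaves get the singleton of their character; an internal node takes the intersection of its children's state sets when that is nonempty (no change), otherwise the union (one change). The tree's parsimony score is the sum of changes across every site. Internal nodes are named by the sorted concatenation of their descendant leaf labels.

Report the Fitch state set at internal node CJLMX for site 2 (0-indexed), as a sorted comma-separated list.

G,T

site 0, node CL: C={G} ∪ L={A} → {A,G} (+1)
site 0, node CJL: CL={A,G} ∪ J={T} → {A,G,T} (+1)
site 0, node CJLM: CJL={A,G,T} ∩ M={G} → {G} (+0)
site 0, node CJLMX: CJLM={G} ∩ X={G} → {G} (+0)
site 1, node CL: C={A} ∪ L={G} → {A,G} (+1)
site 1, node CJL: CL={A,G} ∪ J={T} → {A,G,T} (+1)
site 1, node CJLM: CJL={A,G,T} ∩ M={T} → {T} (+0)
site 1, node CJLMX: CJLM={T} ∪ X={G} → {G,T} (+1)
site 2, node CL: C={C} ∪ L={G} → {C,G} (+1)
site 2, node CJL: CL={C,G} ∪ J={T} → {C,G,T} (+1)
site 2, node CJLM: CJL={C,G,T} ∩ M={G} → {G} (+0)
site 2, node CJLMX: CJLM={G} ∪ X={T} → {G,T} (+1)
site 3, node CL: C={G} ∩ L={G} → {G} (+0)
site 3, node CJL: CL={G} ∪ J={T} → {G,T} (+1)
site 3, node CJLM: CJL={G,T} ∪ M={A} → {A,G,T} (+1)
site 3, node CJLMX: CJLM={A,G,T} ∪ X={C} → {A,C,G,T} (+1)
site 4, node CL: C={T} ∩ L={T} → {T} (+0)
site 4, node CJL: CL={T} ∪ J={C} → {C,T} (+1)
site 4, node CJLM: CJL={C,T} ∩ M={T} → {T} (+0)
site 4, node CJLMX: CJLM={T} ∪ X={G} → {G,T} (+1)
site 5, node CL: C={C} ∪ L={A} → {A,C} (+1)
site 5, node CJL: CL={A,C} ∩ J={A} → {A} (+0)
site 5, node CJLM: CJL={A} ∩ M={A} → {A} (+0)
site 5, node CJLMX: CJLM={A} ∩ X={A} → {A} (+0)
site 6, node CL: C={C} ∪ L={A} → {A,C} (+1)
site 6, node CJL: CL={A,C} ∪ J={G} → {A,C,G} (+1)
site 6, node CJLM: CJL={A,C,G} ∪ M={T} → {A,C,G,T} (+1)
site 6, node CJLMX: CJLM={A,C,G,T} ∩ X={T} → {T} (+0)
per-site changes: [2, 3, 3, 3, 2, 1, 3]; total = 17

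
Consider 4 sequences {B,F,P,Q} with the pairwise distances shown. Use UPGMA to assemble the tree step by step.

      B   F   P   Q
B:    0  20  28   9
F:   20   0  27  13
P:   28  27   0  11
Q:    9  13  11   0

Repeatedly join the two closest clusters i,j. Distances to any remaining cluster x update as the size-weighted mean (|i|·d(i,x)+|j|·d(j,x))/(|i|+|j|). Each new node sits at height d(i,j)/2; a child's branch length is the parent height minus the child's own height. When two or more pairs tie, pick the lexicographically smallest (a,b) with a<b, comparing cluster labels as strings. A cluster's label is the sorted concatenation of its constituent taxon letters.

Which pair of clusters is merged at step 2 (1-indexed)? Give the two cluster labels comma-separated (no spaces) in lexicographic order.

BQ,F

step 1: merge (B,Q) at d=9; branch lengths B→9/2, Q→9/2; new cluster BQ
  updated: d(BQ,F)=33/2, d(BQ,P)=39/2
step 2: merge (BQ,F) at d=33/2; branch lengths BQ→15/4, F→33/4; new cluster BFQ
  updated: d(BFQ,P)=22
step 3: merge (BFQ,P) at d=22; branch lengths BFQ→11/4, P→11; new cluster BFPQ
final tree: (((B:9/2,Q:9/2):15/4,F:33/4):11/4,P:11)
total length: 139/4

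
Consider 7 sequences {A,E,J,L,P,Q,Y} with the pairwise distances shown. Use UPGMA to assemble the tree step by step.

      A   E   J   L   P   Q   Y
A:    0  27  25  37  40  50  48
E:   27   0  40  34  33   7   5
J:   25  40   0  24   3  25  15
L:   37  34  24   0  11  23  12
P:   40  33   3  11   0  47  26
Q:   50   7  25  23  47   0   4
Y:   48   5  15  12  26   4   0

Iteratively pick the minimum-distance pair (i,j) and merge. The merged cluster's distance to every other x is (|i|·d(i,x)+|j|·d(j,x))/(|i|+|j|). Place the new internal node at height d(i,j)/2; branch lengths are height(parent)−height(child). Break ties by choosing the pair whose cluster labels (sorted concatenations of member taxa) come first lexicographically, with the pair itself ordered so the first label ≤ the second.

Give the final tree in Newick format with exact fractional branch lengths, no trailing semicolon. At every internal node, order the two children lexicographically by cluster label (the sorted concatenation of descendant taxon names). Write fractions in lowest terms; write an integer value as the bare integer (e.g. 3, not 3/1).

1. join J+P (d=3) ⇒ JP; edges |J|=3/2, |P|=3/2
  updated: d(A,JP)=65/2, d(E,JP)=73/2, d(JP,L)=35/2, d(JP,Q)=36, d(JP,Y)=41/2
2. join Q+Y (d=4) ⇒ QY; edges |Q|=2, |Y|=2
  updated: d(A,QY)=49, d(E,QY)=6, d(JP,QY)=113/4, d(L,QY)=35/2
3. join E+QY (d=6) ⇒ EQY; edges |E|=3, |QY|=1
  updated: d(A,EQY)=125/3, d(EQY,JP)=31, d(EQY,L)=23
4. join JP+L (d=35/2) ⇒ JLP; edges |JP|=29/4, |L|=35/4
  updated: d(A,JLP)=34, d(EQY,JLP)=85/3
5. join EQY+JLP (d=85/3) ⇒ EJLPQY; edges |EQY|=67/6, |JLP|=65/12
  updated: d(A,EJLPQY)=227/6
6. join A+EJLPQY (d=227/6) ⇒ AEJLPQY; edges |A|=227/12, |EJLPQY|=19/4
final tree: (A:227/12,((E:3,(Q:2,Y:2):1):67/6,((J:3/2,P:3/2):29/4,L:35/4):65/12):19/4)
total length: 269/4

(A:227/12,((E:3,(Q:2,Y:2):1):67/6,((J:3/2,P:3/2):29/4,L:35/4):65/12):19/4)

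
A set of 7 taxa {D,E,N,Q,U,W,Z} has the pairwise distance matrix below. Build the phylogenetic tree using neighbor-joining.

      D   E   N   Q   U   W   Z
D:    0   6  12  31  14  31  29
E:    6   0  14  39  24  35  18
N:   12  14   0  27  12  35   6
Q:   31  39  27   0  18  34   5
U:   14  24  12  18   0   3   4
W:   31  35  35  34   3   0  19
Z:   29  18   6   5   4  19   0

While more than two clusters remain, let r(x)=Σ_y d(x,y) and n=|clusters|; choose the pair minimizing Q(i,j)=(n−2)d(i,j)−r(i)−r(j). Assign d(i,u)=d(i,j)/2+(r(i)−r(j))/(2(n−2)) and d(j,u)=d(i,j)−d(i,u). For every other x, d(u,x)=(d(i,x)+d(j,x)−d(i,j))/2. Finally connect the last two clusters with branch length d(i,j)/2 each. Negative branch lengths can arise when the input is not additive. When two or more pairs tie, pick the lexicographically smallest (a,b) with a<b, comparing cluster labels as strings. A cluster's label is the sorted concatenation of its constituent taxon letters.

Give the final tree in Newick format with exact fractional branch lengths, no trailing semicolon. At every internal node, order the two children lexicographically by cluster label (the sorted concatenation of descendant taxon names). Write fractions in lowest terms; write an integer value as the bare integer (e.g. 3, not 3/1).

step 1: merge (D,E) at d=6, Q=-229; branch lengths D→17/10, E→43/10; new cluster DE
  updated: d(DE,N)=10, d(DE,Q)=32, d(DE,U)=16, d(DE,W)=30, d(DE,Z)=41/2
step 2: merge (U,W) at d=3, Q=-162; branch lengths U→-7, W→10; new cluster UW
  updated: d(DE,UW)=43/2, d(N,UW)=22, d(Q,UW)=49/2, d(UW,Z)=10
step 3: merge (DE,N) at d=10, Q=-119; branch lengths DE→49/6, N→11/6; new cluster DEN
  updated: d(DEN,Q)=49/2, d(DEN,UW)=67/4, d(DEN,Z)=33/4
step 4: merge (DEN,UW) at d=67/4, Q=-269/4; branch lengths DEN→127/16, UW→141/16; new cluster DENUW
  updated: d(DENUW,Q)=129/8, d(DENUW,Z)=3/4
step 5: merge (DENUW,Q) at d=129/8, Q=-175/8; branch lengths DENUW→95/16, Q→163/16; new cluster DENQUW
  updated: d(DENQUW,Z)=-83/16
step 6: merge (DENQUW,Z) at d=-83/16; branch lengths DENQUW→-83/32, Z→-83/32; new cluster DENQUWZ
final tree: (((((D:17/10,E:43/10):49/6,N:11/6):127/16,(U:-7,W:10):141/16):95/16,Q:163/16):-83/32,Z:-83/32)
total length: 747/16

(((((D:17/10,E:43/10):49/6,N:11/6):127/16,(U:-7,W:10):141/16):95/16,Q:163/16):-83/32,Z:-83/32)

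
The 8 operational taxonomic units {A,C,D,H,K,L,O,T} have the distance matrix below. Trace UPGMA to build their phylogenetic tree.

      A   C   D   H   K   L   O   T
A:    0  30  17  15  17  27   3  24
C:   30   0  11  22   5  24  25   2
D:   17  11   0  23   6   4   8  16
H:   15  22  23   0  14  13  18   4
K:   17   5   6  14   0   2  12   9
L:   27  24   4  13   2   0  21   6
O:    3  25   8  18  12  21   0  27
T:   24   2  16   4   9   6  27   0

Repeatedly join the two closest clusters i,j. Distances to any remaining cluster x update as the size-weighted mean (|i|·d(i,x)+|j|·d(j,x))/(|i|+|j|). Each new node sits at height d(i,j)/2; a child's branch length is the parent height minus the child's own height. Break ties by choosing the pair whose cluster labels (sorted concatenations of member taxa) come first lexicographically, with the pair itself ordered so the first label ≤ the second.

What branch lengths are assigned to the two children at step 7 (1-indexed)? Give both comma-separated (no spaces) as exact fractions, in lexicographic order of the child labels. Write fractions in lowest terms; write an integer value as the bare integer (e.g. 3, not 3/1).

205/24,293/120

1. join C+T (d=2) ⇒ CT; edges |C|=1, |T|=1
  updated: d(A,CT)=27, d(CT,D)=27/2, d(CT,H)=13, d(CT,K)=7, d(CT,L)=15, d(CT,O)=26
2. join K+L (d=2) ⇒ KL; edges |K|=1, |L|=1
  updated: d(A,KL)=22, d(CT,KL)=11, d(D,KL)=5, d(H,KL)=27/2, d(KL,O)=33/2
3. join A+O (d=3) ⇒ AO; edges |A|=3/2, |O|=3/2
  updated: d(AO,CT)=53/2, d(AO,D)=25/2, d(AO,H)=33/2, d(AO,KL)=77/4
4. join D+KL (d=5) ⇒ DKL; edges |D|=5/2, |KL|=3/2
  updated: d(AO,DKL)=17, d(CT,DKL)=71/6, d(DKL,H)=50/3
5. join CT+DKL (d=71/6) ⇒ CDKLT; edges |CT|=59/12, |DKL|=41/12
  updated: d(AO,CDKLT)=104/5, d(CDKLT,H)=76/5
6. join CDKLT+H (d=76/5) ⇒ CDHKLT; edges |CDKLT|=101/60, |H|=38/5
  updated: d(AO,CDHKLT)=241/12
7. join AO+CDHKLT (d=241/12) ⇒ ACDHKLOT; edges |AO|=205/24, |CDHKLT|=293/120
final tree: ((A:3/2,O:3/2):205/24,(((C:1,T:1):59/12,(D:5/2,(K:1,L:1):3/2):41/12):101/60,H:38/5):293/120)
total length: 198/5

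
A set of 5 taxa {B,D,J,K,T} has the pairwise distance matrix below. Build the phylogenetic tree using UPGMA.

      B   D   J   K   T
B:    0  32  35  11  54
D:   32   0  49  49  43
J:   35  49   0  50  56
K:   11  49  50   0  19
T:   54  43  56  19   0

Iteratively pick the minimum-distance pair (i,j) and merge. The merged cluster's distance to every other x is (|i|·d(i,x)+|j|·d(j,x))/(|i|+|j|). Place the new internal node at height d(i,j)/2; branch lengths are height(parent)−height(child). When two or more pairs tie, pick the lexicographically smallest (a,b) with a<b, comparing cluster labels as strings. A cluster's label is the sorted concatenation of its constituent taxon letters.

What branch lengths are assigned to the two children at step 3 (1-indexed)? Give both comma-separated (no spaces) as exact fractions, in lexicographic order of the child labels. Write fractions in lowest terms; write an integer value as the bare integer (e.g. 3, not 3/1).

29/12,62/3

1. join B+K (d=11) ⇒ BK; edges |B|=11/2, |K|=11/2
  updated: d(BK,D)=81/2, d(BK,J)=85/2, d(BK,T)=73/2
2. join BK+T (d=73/2) ⇒ BKT; edges |BK|=51/4, |T|=73/4
  updated: d(BKT,D)=124/3, d(BKT,J)=47
3. join BKT+D (d=124/3) ⇒ BDKT; edges |BKT|=29/12, |D|=62/3
  updated: d(BDKT,J)=95/2
4. join BDKT+J (d=95/2) ⇒ BDJKT; edges |BDKT|=37/12, |J|=95/4
final tree: ((((B:11/2,K:11/2):51/4,T:73/4):29/12,D:62/3):37/12,J:95/4)
total length: 1103/12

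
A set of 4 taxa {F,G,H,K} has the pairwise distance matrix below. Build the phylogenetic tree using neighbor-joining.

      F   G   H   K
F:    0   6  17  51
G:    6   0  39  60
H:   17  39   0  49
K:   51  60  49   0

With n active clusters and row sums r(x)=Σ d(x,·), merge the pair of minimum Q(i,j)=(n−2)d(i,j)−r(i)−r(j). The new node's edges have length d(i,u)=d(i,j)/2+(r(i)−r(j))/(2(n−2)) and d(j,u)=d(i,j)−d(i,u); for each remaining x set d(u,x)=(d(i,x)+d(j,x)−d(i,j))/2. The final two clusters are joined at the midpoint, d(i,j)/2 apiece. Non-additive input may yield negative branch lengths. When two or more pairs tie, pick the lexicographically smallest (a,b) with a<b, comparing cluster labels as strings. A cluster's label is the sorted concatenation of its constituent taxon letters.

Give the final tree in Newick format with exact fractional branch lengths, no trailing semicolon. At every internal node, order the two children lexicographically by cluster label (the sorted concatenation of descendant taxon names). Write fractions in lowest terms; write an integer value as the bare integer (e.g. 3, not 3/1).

1. join F+G (d=6, Q=-167) ⇒ FG; edges |F|=-19/4, |G|=43/4
  updated: d(FG,H)=25, d(FG,K)=105/2
2. join FG+H (d=25, Q=-253/2) ⇒ FGH; edges |FG|=57/4, |H|=43/4
  updated: d(FGH,K)=153/4
3. join FGH+K (d=153/4) ⇒ FGHK; edges |FGH|=153/8, |K|=153/8
final tree: (((F:-19/4,G:43/4):57/4,H:43/4):153/8,K:153/8)
total length: 277/4

(((F:-19/4,G:43/4):57/4,H:43/4):153/8,K:153/8)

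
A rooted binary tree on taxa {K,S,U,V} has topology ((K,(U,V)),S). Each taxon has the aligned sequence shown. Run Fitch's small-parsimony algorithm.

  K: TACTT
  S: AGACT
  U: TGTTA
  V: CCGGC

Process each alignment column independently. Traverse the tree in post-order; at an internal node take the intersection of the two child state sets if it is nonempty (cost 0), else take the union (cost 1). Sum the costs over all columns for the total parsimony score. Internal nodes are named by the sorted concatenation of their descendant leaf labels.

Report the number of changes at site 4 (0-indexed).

site 0, node UV: U={T} ∪ V={C} → {C,T} (+1)
site 0, node KUV: K={T} ∩ UV={C,T} → {T} (+0)
site 0, node KSUV: KUV={T} ∪ S={A} → {A,T} (+1)
site 1, node UV: U={G} ∪ V={C} → {C,G} (+1)
site 1, node KUV: K={A} ∪ UV={C,G} → {A,C,G} (+1)
site 1, node KSUV: KUV={A,C,G} ∩ S={G} → {G} (+0)
site 2, node UV: U={T} ∪ V={G} → {G,T} (+1)
site 2, node KUV: K={C} ∪ UV={G,T} → {C,G,T} (+1)
site 2, node KSUV: KUV={C,G,T} ∪ S={A} → {A,C,G,T} (+1)
site 3, node UV: U={T} ∪ V={G} → {G,T} (+1)
site 3, node KUV: K={T} ∩ UV={G,T} → {T} (+0)
site 3, node KSUV: KUV={T} ∪ S={C} → {C,T} (+1)
site 4, node UV: U={A} ∪ V={C} → {A,C} (+1)
site 4, node KUV: K={T} ∪ UV={A,C} → {A,C,T} (+1)
site 4, node KSUV: KUV={A,C,T} ∩ S={T} → {T} (+0)
per-site changes: [2, 2, 3, 2, 2]; total = 11

2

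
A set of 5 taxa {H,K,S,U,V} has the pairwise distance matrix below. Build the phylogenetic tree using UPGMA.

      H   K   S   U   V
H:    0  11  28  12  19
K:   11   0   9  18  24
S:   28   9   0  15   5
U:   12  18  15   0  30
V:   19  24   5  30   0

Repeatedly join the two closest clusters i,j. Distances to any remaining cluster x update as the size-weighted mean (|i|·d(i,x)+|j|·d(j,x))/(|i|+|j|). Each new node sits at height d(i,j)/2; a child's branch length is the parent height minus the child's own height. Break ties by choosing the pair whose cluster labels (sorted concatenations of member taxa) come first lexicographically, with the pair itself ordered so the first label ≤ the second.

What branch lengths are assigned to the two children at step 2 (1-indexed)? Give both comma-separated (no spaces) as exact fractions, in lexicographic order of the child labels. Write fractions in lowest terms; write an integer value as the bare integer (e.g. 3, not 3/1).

11/2,11/2

iteration 1: select S,V (d=5); attach at lengths (5/2, 5/2); label the merged cluster SV
  updated: d(H,SV)=47/2, d(K,SV)=33/2, d(SV,U)=45/2
iteration 2: select H,K (d=11); attach at lengths (11/2, 11/2); label the merged cluster HK
  updated: d(HK,SV)=20, d(HK,U)=15
iteration 3: select HK,U (d=15); attach at lengths (2, 15/2); label the merged cluster HKU
  updated: d(HKU,SV)=125/6
iteration 4: select HKU,SV (d=125/6); attach at lengths (35/12, 95/12); label the merged cluster HKSUV
final tree: (((H:11/2,K:11/2):2,U:15/2):35/12,(S:5/2,V:5/2):95/12)
total length: 109/3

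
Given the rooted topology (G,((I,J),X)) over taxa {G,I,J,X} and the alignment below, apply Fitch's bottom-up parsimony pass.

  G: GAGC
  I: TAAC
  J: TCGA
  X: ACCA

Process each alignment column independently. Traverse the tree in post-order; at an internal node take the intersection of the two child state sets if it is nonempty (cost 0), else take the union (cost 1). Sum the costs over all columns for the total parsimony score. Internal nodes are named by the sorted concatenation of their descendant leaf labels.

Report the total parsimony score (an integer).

site 0, node IJ: I={T} ∩ J={T} → {T} (+0)
site 0, node IJX: IJ={T} ∪ X={A} → {A,T} (+1)
site 0, node GIJX: G={G} ∪ IJX={A,T} → {A,G,T} (+1)
site 1, node IJ: I={A} ∪ J={C} → {A,C} (+1)
site 1, node IJX: IJ={A,C} ∩ X={C} → {C} (+0)
site 1, node GIJX: G={A} ∪ IJX={C} → {A,C} (+1)
site 2, node IJ: I={A} ∪ J={G} → {A,G} (+1)
site 2, node IJX: IJ={A,G} ∪ X={C} → {A,C,G} (+1)
site 2, node GIJX: G={G} ∩ IJX={A,C,G} → {G} (+0)
site 3, node IJ: I={C} ∪ J={A} → {A,C} (+1)
site 3, node IJX: IJ={A,C} ∩ X={A} → {A} (+0)
site 3, node GIJX: G={C} ∪ IJX={A} → {A,C} (+1)
per-site changes: [2, 2, 2, 2]; total = 8

8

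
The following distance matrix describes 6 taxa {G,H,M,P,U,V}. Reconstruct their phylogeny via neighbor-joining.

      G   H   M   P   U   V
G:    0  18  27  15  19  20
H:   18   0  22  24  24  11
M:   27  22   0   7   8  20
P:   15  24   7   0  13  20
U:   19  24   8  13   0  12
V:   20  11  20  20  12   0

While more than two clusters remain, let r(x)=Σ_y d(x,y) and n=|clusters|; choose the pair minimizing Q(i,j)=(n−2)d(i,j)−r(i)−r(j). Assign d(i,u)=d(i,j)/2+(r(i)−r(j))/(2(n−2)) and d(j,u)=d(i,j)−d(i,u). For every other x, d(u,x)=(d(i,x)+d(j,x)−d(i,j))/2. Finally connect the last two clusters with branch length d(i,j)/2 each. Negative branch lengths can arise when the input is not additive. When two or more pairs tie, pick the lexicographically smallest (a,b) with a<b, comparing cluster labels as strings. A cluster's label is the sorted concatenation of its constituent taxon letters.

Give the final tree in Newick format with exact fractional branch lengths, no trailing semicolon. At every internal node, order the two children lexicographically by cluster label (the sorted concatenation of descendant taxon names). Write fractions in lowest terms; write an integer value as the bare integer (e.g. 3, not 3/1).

1. join H+V (d=11, Q=-138) ⇒ HV; edges |H|=15/2, |V|=7/2
  updated: d(G,HV)=27/2, d(HV,M)=31/2, d(HV,P)=33/2, d(HV,U)=25/2
2. join G+HV (d=27/2, Q=-92) ⇒ GHV; edges |G|=19/2, |HV|=4
  updated: d(GHV,M)=29/2, d(GHV,P)=9, d(GHV,U)=9
3. join GHV+U (d=9, Q=-89/2) ⇒ GHUV; edges |GHV|=41/8, |U|=31/8
  updated: d(GHUV,M)=27/4, d(GHUV,P)=13/2
4. join GHUV+M (d=27/4, Q=-81/4) ⇒ GHMUV; edges |GHUV|=25/8, |M|=29/8
  updated: d(GHMUV,P)=27/8
5. join GHMUV+P (d=27/8) ⇒ GHMPUV; edges |GHMUV|=27/16, |P|=27/16
final tree: ((((G:19/2,(H:15/2,V:7/2):4):41/8,U:31/8):25/8,M:29/8):27/16,P:27/16)
total length: 349/8

((((G:19/2,(H:15/2,V:7/2):4):41/8,U:31/8):25/8,M:29/8):27/16,P:27/16)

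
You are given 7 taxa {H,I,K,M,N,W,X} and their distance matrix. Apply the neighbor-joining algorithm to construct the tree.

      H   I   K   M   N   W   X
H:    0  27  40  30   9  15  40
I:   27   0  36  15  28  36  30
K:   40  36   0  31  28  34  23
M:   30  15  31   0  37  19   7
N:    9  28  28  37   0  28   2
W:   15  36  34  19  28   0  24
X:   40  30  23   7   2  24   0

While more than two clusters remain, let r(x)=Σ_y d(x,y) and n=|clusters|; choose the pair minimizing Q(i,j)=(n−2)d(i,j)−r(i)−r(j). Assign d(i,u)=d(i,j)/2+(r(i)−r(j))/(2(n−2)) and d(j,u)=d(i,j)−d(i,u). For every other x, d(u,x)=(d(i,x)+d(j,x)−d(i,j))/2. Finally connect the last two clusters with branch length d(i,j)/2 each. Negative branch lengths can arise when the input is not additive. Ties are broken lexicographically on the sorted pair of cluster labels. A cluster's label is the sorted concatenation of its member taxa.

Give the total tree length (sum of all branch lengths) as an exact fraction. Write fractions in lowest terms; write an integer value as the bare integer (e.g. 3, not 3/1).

iteration 1: select H,N (d=9, Q=-248); attach at lengths (37/5, 8/5); label the merged cluster HN
  updated: d(HN,I)=23, d(HN,K)=59/2, d(HN,M)=29, d(HN,W)=17, d(HN,X)=33/2
iteration 2: select I,M (d=15, Q=-181); attach at lengths (99/8, 21/8); label the merged cluster IM
  updated: d(HN,IM)=37/2, d(IM,K)=26, d(IM,W)=20, d(IM,X)=11
iteration 3: select HN,W (d=17, Q=-251/2); attach at lengths (25/4, 43/4); label the merged cluster HNW
  updated: d(HNW,IM)=43/4, d(HNW,K)=93/4, d(HNW,X)=47/4
iteration 4: select HNW,IM (d=43/4, Q=-72); attach at lengths (39/8, 47/8); label the merged cluster HIMNW
  updated: d(HIMNW,K)=77/4, d(HIMNW,X)=6
iteration 5: select HIMNW,K (d=77/4, Q=-193/4); attach at lengths (9/8, 145/8); label the merged cluster HIKMNW
  updated: d(HIKMNW,X)=39/8
iteration 6: select HIKMNW,X (d=39/8); attach at lengths (39/16, 39/16); label the merged cluster HIKMNWX
final tree: (((((H:37/5,N:8/5):25/4,W:43/4):39/8,(I:99/8,M:21/8):47/8):9/8,K:145/8):39/16,X:39/16)
total length: 607/8

607/8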